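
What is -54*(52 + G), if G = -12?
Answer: -2160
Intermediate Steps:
-54*(52 + G) = -54*(52 - 12) = -54*40 = -2160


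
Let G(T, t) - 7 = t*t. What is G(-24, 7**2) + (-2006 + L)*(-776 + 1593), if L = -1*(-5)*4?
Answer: -1620154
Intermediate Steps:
L = 20 (L = 5*4 = 20)
G(T, t) = 7 + t**2 (G(T, t) = 7 + t*t = 7 + t**2)
G(-24, 7**2) + (-2006 + L)*(-776 + 1593) = (7 + (7**2)**2) + (-2006 + 20)*(-776 + 1593) = (7 + 49**2) - 1986*817 = (7 + 2401) - 1622562 = 2408 - 1622562 = -1620154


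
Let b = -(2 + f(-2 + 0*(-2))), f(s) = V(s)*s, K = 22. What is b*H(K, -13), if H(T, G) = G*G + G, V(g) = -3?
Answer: -1248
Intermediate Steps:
H(T, G) = G + G² (H(T, G) = G² + G = G + G²)
f(s) = -3*s
b = -8 (b = -(2 - 3*(-2 + 0*(-2))) = -(2 - 3*(-2 + 0)) = -(2 - 3*(-2)) = -(2 + 6) = -1*8 = -8)
b*H(K, -13) = -(-104)*(1 - 13) = -(-104)*(-12) = -8*156 = -1248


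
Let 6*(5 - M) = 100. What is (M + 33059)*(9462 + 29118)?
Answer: 1274966120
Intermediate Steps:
M = -35/3 (M = 5 - ⅙*100 = 5 - 50/3 = -35/3 ≈ -11.667)
(M + 33059)*(9462 + 29118) = (-35/3 + 33059)*(9462 + 29118) = (99142/3)*38580 = 1274966120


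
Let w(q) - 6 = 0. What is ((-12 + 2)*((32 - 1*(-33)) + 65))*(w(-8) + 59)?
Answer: -84500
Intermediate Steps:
w(q) = 6 (w(q) = 6 + 0 = 6)
((-12 + 2)*((32 - 1*(-33)) + 65))*(w(-8) + 59) = ((-12 + 2)*((32 - 1*(-33)) + 65))*(6 + 59) = -10*((32 + 33) + 65)*65 = -10*(65 + 65)*65 = -10*130*65 = -1300*65 = -84500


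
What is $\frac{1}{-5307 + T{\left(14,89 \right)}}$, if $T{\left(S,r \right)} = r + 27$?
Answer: $- \frac{1}{5191} \approx -0.00019264$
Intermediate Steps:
$T{\left(S,r \right)} = 27 + r$
$\frac{1}{-5307 + T{\left(14,89 \right)}} = \frac{1}{-5307 + \left(27 + 89\right)} = \frac{1}{-5307 + 116} = \frac{1}{-5191} = - \frac{1}{5191}$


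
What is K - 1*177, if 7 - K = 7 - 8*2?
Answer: -161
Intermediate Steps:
K = 16 (K = 7 - (7 - 8*2) = 7 - (7 - 16) = 7 - 1*(-9) = 7 + 9 = 16)
K - 1*177 = 16 - 1*177 = 16 - 177 = -161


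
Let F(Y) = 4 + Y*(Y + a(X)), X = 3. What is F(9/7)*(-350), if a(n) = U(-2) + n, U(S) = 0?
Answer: -23300/7 ≈ -3328.6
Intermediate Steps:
a(n) = n (a(n) = 0 + n = n)
F(Y) = 4 + Y*(3 + Y) (F(Y) = 4 + Y*(Y + 3) = 4 + Y*(3 + Y))
F(9/7)*(-350) = (4 + (9/7)**2 + 3*(9/7))*(-350) = (4 + 81/49 + 27/7)*(-350) = (466/49)*(-350) = -23300/7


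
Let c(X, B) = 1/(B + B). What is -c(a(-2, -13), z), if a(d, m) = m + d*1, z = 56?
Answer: -1/112 ≈ -0.0089286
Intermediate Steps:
a(d, m) = d + m (a(d, m) = m + d = d + m)
c(X, B) = 1/(2*B)
-c(a(-2, -13), z) = -1/(2*56) = -1*1/112 = -1/112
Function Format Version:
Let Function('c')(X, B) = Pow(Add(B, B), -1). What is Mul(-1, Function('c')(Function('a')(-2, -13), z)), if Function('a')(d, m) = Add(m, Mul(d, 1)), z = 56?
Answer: Rational(-1, 112) ≈ -0.0089286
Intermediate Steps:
Function('a')(d, m) = Add(d, m) (Function('a')(d, m) = Add(m, d) = Add(d, m))
Function('c')(X, B) = Mul(Rational(1, 2), Pow(B, -1)) (Function('c')(X, B) = Pow(Mul(2, B), -1) = Mul(Rational(1, 2), Pow(B, -1)))
Mul(-1, Function('c')(Function('a')(-2, -13), z)) = Mul(-1, Mul(Rational(1, 2), Pow(56, -1))) = Mul(-1, Mul(Rational(1, 2), Rational(1, 56))) = Mul(-1, Rational(1, 112)) = Rational(-1, 112)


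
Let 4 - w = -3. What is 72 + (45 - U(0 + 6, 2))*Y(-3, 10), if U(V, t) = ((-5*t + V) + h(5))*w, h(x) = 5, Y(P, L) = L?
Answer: 452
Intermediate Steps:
w = 7 (w = 4 - 1*(-3) = 4 + 3 = 7)
U(V, t) = 35 - 35*t + 7*V (U(V, t) = ((-5*t + V) + 5)*7 = ((V - 5*t) + 5)*7 = (5 + V - 5*t)*7 = 35 - 35*t + 7*V)
72 + (45 - U(0 + 6, 2))*Y(-3, 10) = 72 + (45 - (35 - 35*2 + 7*(0 + 6)))*10 = 72 + (45 - (35 - 70 + 7*6))*10 = 72 + (45 - (35 - 70 + 42))*10 = 72 + (45 - 1*7)*10 = 72 + (45 - 7)*10 = 72 + 38*10 = 72 + 380 = 452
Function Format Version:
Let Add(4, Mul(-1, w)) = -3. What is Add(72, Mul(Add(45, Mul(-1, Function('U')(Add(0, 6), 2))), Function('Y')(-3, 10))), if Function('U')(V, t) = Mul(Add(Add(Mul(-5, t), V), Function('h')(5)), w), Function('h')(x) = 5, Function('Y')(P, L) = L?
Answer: 452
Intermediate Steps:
w = 7 (w = Add(4, Mul(-1, -3)) = Add(4, 3) = 7)
Function('U')(V, t) = Add(35, Mul(-35, t), Mul(7, V)) (Function('U')(V, t) = Mul(Add(Add(Mul(-5, t), V), 5), 7) = Mul(Add(Add(V, Mul(-5, t)), 5), 7) = Mul(Add(5, V, Mul(-5, t)), 7) = Add(35, Mul(-35, t), Mul(7, V)))
Add(72, Mul(Add(45, Mul(-1, Function('U')(Add(0, 6), 2))), Function('Y')(-3, 10))) = Add(72, Mul(Add(45, Mul(-1, Add(35, Mul(-35, 2), Mul(7, Add(0, 6))))), 10)) = Add(72, Mul(Add(45, Mul(-1, Add(35, -70, Mul(7, 6)))), 10)) = Add(72, Mul(Add(45, Mul(-1, Add(35, -70, 42))), 10)) = Add(72, Mul(Add(45, Mul(-1, 7)), 10)) = Add(72, Mul(Add(45, -7), 10)) = Add(72, Mul(38, 10)) = Add(72, 380) = 452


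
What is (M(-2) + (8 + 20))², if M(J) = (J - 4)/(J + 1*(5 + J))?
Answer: 484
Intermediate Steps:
M(J) = (-4 + J)/(5 + 2*J) (M(J) = (-4 + J)/(J + (5 + J)) = (-4 + J)/(5 + 2*J))
(M(-2) + (8 + 20))² = ((-4 - 2)/(5 + 2*(-2)) + (8 + 20))² = (-6/(5 - 4) + 28)² = (-6/1 + 28)² = (1*(-6) + 28)² = (-6 + 28)² = 22² = 484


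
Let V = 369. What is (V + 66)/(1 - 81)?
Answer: -87/16 ≈ -5.4375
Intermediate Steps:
(V + 66)/(1 - 81) = (369 + 66)/(1 - 81) = 435/(-80) = 435*(-1/80) = -87/16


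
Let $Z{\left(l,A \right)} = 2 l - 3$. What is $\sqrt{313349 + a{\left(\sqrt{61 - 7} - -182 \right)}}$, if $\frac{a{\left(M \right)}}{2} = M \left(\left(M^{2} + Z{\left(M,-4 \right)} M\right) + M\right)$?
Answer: $\sqrt{36528949 + 1785300 \sqrt{6}} \approx 6395.5$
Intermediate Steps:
$Z{\left(l,A \right)} = -3 + 2 l$
$a{\left(M \right)} = 2 M \left(M + M^{2} + M \left(-3 + 2 M\right)\right)$ ($a{\left(M \right)} = 2 M \left(\left(M^{2} + \left(-3 + 2 M\right) M\right) + M\right) = 2 M \left(\left(M^{2} + M \left(-3 + 2 M\right)\right) + M\right) = 2 M \left(M + M^{2} + M \left(-3 + 2 M\right)\right)$)
$\sqrt{313349 + a{\left(\sqrt{61 - 7} - -182 \right)}} = \sqrt{313349 + \left(\sqrt{61 - 7} - -182\right)^{2} \left(-4 + 6 \left(\sqrt{61 - 7} - -182\right)\right)} = \sqrt{313349 + \left(\sqrt{54} + 182\right)^{2} \left(-4 + 6 \left(\sqrt{54} + 182\right)\right)} = \sqrt{313349 + \left(3 \sqrt{6} + 182\right)^{2} \left(-4 + 6 \left(3 \sqrt{6} + 182\right)\right)} = \sqrt{313349 + \left(182 + 3 \sqrt{6}\right)^{2} \left(-4 + 6 \left(182 + 3 \sqrt{6}\right)\right)} = \sqrt{313349 + \left(182 + 3 \sqrt{6}\right)^{2} \left(-4 + \left(1092 + 18 \sqrt{6}\right)\right)} = \sqrt{313349 + \left(182 + 3 \sqrt{6}\right)^{2} \left(1088 + 18 \sqrt{6}\right)}$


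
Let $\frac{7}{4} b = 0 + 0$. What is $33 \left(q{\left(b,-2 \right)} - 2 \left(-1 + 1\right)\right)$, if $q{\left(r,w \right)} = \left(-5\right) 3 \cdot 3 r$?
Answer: $0$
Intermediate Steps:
$b = 0$ ($b = \frac{4 \left(0 + 0\right)}{7} = \frac{4}{7} \cdot 0 = 0$)
$q{\left(r,w \right)} = - 45 r$ ($q{\left(r,w \right)} = \left(-15\right) 3 r = - 45 r$)
$33 \left(q{\left(b,-2 \right)} - 2 \left(-1 + 1\right)\right) = 33 \left(\left(-45\right) 0 - 2 \left(-1 + 1\right)\right) = 33 \left(0 - 0\right) = 33 \left(0 + 0\right) = 33 \cdot 0 = 0$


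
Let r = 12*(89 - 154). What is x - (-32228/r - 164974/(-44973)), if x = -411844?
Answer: -1204052419577/2923245 ≈ -4.1189e+5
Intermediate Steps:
r = -780 (r = 12*(-65) = -780)
x - (-32228/r - 164974/(-44973)) = -411844 - (-32228/(-780) - 164974/(-44973)) = -411844 - (-32228*(-1/780) - 164974*(-1/44973)) = -411844 - (8057/195 + 164974/44973) = -411844 - 1*131505797/2923245 = -411844 - 131505797/2923245 = -1204052419577/2923245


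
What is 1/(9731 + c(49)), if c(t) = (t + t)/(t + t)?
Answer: 1/9732 ≈ 0.00010275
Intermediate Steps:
c(t) = 1 (c(t) = (2*t)/((2*t)) = (2*t)*(1/(2*t)) = 1)
1/(9731 + c(49)) = 1/(9731 + 1) = 1/9732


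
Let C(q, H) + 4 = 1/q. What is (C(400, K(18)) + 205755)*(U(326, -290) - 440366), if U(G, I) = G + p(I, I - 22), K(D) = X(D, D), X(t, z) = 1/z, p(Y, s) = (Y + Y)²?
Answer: -213240338991/10 ≈ -2.1324e+10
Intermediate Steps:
p(Y, s) = 4*Y² (p(Y, s) = (2*Y)² = 4*Y²)
K(D) = 1/D
U(G, I) = G + 4*I²
C(q, H) = -4 + 1/q
(C(400, K(18)) + 205755)*(U(326, -290) - 440366) = ((-4 + 1/400) + 205755)*((326 + 4*(-290)²) - 440366) = ((-4 + 1/400) + 205755)*((326 + 4*84100) - 440366) = (-1599/400 + 205755)*((326 + 336400) - 440366) = 82300401*(336726 - 440366)/400 = (82300401/400)*(-103640) = -213240338991/10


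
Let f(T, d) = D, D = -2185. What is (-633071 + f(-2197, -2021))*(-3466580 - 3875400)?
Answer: 4664036846880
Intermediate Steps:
f(T, d) = -2185
(-633071 + f(-2197, -2021))*(-3466580 - 3875400) = (-633071 - 2185)*(-3466580 - 3875400) = -635256*(-7341980) = 4664036846880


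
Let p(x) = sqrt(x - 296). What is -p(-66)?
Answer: -I*sqrt(362) ≈ -19.026*I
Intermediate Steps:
p(x) = sqrt(-296 + x)
-p(-66) = -sqrt(-296 - 66) = -sqrt(-362) = -I*sqrt(362)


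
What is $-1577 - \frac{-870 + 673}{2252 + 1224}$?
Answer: $- \frac{5481455}{3476} \approx -1576.9$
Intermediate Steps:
$-1577 - \frac{-870 + 673}{2252 + 1224} = -1577 - - \frac{197}{3476} = -1577 + \frac{197}{3476} = - \frac{5481455}{3476}$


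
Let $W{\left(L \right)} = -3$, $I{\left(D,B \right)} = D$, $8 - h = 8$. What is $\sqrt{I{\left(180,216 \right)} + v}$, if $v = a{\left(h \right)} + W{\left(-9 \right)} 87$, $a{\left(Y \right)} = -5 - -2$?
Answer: $2 i \sqrt{21} \approx 9.1651 i$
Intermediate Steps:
$h = 0$ ($h = 8 - 8 = 0$)
$a{\left(Y \right)} = -3$ ($a{\left(Y \right)} = -5 + 2 = -3$)
$v = -264$ ($v = -3 - 261 = -264$)
$\sqrt{I{\left(180,216 \right)} + v} = \sqrt{180 - 264} = \sqrt{-84} = 2 i \sqrt{21}$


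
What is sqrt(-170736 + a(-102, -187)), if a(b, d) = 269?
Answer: I*sqrt(170467) ≈ 412.88*I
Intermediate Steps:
sqrt(-170736 + a(-102, -187)) = sqrt(-170736 + 269) = sqrt(-170467) = I*sqrt(170467)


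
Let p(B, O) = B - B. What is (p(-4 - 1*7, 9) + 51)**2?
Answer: 2601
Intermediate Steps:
p(B, O) = 0
(p(-4 - 1*7, 9) + 51)**2 = (0 + 51)**2 = 51**2 = 2601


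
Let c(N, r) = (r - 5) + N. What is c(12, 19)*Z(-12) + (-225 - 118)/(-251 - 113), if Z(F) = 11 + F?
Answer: -1303/52 ≈ -25.058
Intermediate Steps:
c(N, r) = -5 + N + r (c(N, r) = (-5 + r) + N = -5 + N + r)
c(12, 19)*Z(-12) + (-225 - 118)/(-251 - 113) = (-5 + 12 + 19)*(11 - 12) + (-225 - 118)/(-251 - 113) = 26*(-1) - 343/(-364) = -26 - 343*(-1/364) = -26 + 49/52 = -1303/52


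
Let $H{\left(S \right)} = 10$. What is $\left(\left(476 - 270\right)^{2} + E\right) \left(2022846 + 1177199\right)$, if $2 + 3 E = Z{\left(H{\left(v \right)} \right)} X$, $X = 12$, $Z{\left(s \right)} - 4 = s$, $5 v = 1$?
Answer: $\frac{407922536330}{3} \approx 1.3597 \cdot 10^{11}$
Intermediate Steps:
$v = \frac{1}{5}$ ($v = \frac{1}{5} \cdot 1 = \frac{1}{5} \approx 0.2$)
$Z{\left(s \right)} = 4 + s$
$E = \frac{166}{3}$ ($E = - \frac{2}{3} + \frac{\left(4 + 10\right) 12}{3} = - \frac{2}{3} + \frac{14 \cdot 12}{3} = - \frac{2}{3} + \frac{1}{3} \cdot 168 = - \frac{2}{3} + 56 = \frac{166}{3} \approx 55.333$)
$\left(\left(476 - 270\right)^{2} + E\right) \left(2022846 + 1177199\right) = \left(\left(476 - 270\right)^{2} + \frac{166}{3}\right) \left(2022846 + 1177199\right) = \left(206^{2} + \frac{166}{3}\right) 3200045 = \left(42436 + \frac{166}{3}\right) 3200045 = \frac{127474}{3} \cdot 3200045 = \frac{407922536330}{3}$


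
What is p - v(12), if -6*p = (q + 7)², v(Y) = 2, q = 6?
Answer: -181/6 ≈ -30.167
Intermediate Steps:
p = -169/6 (p = -(6 + 7)²/6 = -⅙*13² = -⅙*169 = -169/6 ≈ -28.167)
p - v(12) = -169/6 - 1*2 = -169/6 - 2 = -181/6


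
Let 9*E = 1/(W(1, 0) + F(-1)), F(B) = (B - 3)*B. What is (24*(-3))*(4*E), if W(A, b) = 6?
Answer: -16/5 ≈ -3.2000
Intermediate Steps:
F(B) = B*(-3 + B) (F(B) = (-3 + B)*B = B*(-3 + B))
E = 1/90 (E = 1/(9*(6 - (-3 - 1))) = 1/(9*(6 - 1*(-4))) = 1/(9*(6 + 4)) = (⅑)/10 = (⅑)*(⅒) = 1/90 ≈ 0.011111)
(24*(-3))*(4*E) = (24*(-3))*(4*(1/90)) = -72*2/45 = -16/5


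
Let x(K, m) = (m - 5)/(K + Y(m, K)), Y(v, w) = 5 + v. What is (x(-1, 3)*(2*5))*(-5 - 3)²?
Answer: -1280/7 ≈ -182.86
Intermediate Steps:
x(K, m) = (-5 + m)/(5 + K + m) (x(K, m) = (m - 5)/(K + (5 + m)) = (-5 + m)/(5 + K + m))
(x(-1, 3)*(2*5))*(-5 - 3)² = (((-5 + 3)/(5 - 1 + 3))*(2*5))*(-5 - 3)² = ((-2/7)*10)*(-8)² = (((⅐)*(-2))*10)*64 = -2/7*10*64 = -20/7*64 = -1280/7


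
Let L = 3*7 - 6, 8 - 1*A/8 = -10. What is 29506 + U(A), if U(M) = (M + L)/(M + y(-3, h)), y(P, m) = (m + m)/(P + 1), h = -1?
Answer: 4278529/145 ≈ 29507.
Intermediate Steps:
A = 144 (A = 64 - 8*(-10) = 64 + 80 = 144)
y(P, m) = 2*m/(1 + P) (y(P, m) = (2*m)/(1 + P) = 2*m/(1 + P))
L = 15 (L = 21 - 6 = 15)
U(M) = (15 + M)/(1 + M) (U(M) = (M + 15)/(M + 2*(-1)/(1 - 3)) = (15 + M)/(M + 2*(-1)/(-2)) = (15 + M)/(M + 2*(-1)*(-½)) = (15 + M)/(M + 1) = (15 + M)/(1 + M))
29506 + U(A) = 29506 + (15 + 144)/(1 + 144) = 29506 + 159/145 = 4278529/145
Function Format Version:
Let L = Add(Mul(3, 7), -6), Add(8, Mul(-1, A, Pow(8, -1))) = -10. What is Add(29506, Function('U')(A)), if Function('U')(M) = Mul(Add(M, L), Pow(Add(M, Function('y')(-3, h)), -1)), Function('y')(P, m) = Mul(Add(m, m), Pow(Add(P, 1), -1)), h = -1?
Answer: Rational(4278529, 145) ≈ 29507.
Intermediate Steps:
A = 144 (A = Add(64, Mul(-8, -10)) = Add(64, 80) = 144)
Function('y')(P, m) = Mul(2, m, Pow(Add(1, P), -1)) (Function('y')(P, m) = Mul(Mul(2, m), Pow(Add(1, P), -1)) = Mul(2, m, Pow(Add(1, P), -1)))
L = 15 (L = Add(21, -6) = 15)
Function('U')(M) = Mul(Pow(Add(1, M), -1), Add(15, M)) (Function('U')(M) = Mul(Add(M, 15), Pow(Add(M, Mul(2, -1, Pow(Add(1, -3), -1))), -1)) = Mul(Add(15, M), Pow(Add(M, Mul(2, -1, Pow(-2, -1))), -1)) = Mul(Add(15, M), Pow(Add(M, Mul(2, -1, Rational(-1, 2))), -1)) = Mul(Add(15, M), Pow(Add(M, 1), -1)) = Mul(Add(15, M), Pow(Add(1, M), -1)) = Mul(Pow(Add(1, M), -1), Add(15, M)))
Add(29506, Function('U')(A)) = Add(29506, Mul(Pow(Add(1, 144), -1), Add(15, 144))) = Add(29506, Mul(Pow(145, -1), 159)) = Add(29506, Mul(Rational(1, 145), 159)) = Add(29506, Rational(159, 145)) = Rational(4278529, 145)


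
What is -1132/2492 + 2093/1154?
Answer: 977357/718942 ≈ 1.3594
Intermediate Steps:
-1132/2492 + 2093/1154 = -1132*1/2492 + 2093*(1/1154) = -283/623 + 2093/1154 = 977357/718942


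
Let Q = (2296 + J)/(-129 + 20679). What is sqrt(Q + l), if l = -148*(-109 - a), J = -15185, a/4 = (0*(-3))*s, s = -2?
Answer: sqrt(272492762442)/4110 ≈ 127.01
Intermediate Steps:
a = 0 (a = 4*((0*(-3))*(-2)) = 4*(0*(-2)) = 4*0 = 0)
Q = -12889/20550 (Q = (2296 - 15185)/(-129 + 20679) = -12889/20550 ≈ -0.62720)
l = 16132 (l = -148*(-109 - 1*0) = -148*(-109 + 0) = -148*(-109) = 16132)
sqrt(Q + l) = sqrt(-12889/20550 + 16132) = sqrt(331499711/20550) = sqrt(272492762442)/4110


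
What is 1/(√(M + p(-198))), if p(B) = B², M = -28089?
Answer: √1235/3705 ≈ 0.0094852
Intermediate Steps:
1/(√(M + p(-198))) = 1/(√(-28089 + (-198)²)) = 1/(√(-28089 + 39204)) = 1/(√11115) = 1/(3*√1235) = √1235/3705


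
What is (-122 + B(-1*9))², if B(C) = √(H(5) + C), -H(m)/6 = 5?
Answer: (122 - I*√39)² ≈ 14845.0 - 1523.8*I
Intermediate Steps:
H(m) = -30 (H(m) = -6*5 = -30)
B(C) = √(-30 + C)
(-122 + B(-1*9))² = (-122 + √(-30 - 1*9))² = (-122 + √(-30 - 9))² = (-122 + √(-39))² = (-122 + I*√39)²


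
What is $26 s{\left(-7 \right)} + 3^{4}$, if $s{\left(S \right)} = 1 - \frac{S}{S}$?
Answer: $81$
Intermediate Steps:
$s{\left(S \right)} = 0$ ($s{\left(S \right)} = 1 - 1 = 0$)
$26 s{\left(-7 \right)} + 3^{4} = 26 \cdot 0 + 3^{4} = 0 + 81 = 81$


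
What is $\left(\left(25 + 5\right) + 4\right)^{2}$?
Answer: $1156$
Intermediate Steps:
$\left(\left(25 + 5\right) + 4\right)^{2} = \left(30 + 4\right)^{2} = 34^{2} = 1156$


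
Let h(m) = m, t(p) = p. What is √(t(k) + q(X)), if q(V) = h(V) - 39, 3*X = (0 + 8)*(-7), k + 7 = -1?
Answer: I*√591/3 ≈ 8.1035*I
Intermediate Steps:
k = -8 (k = -7 - 1 = -8)
X = -56/3 (X = ((0 + 8)*(-7))/3 = (8*(-7))/3 = (⅓)*(-56) = -56/3 ≈ -18.667)
q(V) = -39 + V (q(V) = V - 39 = -39 + V)
√(t(k) + q(X)) = √(-8 + (-39 - 56/3)) = √(-8 - 173/3) = √(-197/3) = I*√591/3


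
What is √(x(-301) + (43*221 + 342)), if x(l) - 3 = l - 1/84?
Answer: √16840887/42 ≈ 97.709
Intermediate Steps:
x(l) = 251/84 + l (x(l) = 3 + (l - 1/84) = 3 + (-1/84 + l) = 251/84 + l)
√(x(-301) + (43*221 + 342)) = √((251/84 - 301) + (43*221 + 342)) = √(-25033/84 + (9503 + 342)) = √(-25033/84 + 9845) = √(801947/84) = √16840887/42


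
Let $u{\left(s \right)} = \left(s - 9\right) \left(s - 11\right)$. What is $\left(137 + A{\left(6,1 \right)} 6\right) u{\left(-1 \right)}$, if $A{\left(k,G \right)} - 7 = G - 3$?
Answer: $20040$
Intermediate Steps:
$A{\left(k,G \right)} = 4 + G$ ($A{\left(k,G \right)} = 7 + \left(G - 3\right) = 7 + \left(-3 + G\right) = 4 + G$)
$u{\left(s \right)} = \left(-11 + s\right) \left(-9 + s\right)$ ($u{\left(s \right)} = \left(-9 + s\right) \left(-11 + s\right) = \left(-11 + s\right) \left(-9 + s\right)$)
$\left(137 + A{\left(6,1 \right)} 6\right) u{\left(-1 \right)} = \left(137 + \left(4 + 1\right) 6\right) \left(99 + \left(-1\right)^{2} - -20\right) = \left(137 + 5 \cdot 6\right) \left(99 + 1 + 20\right) = \left(137 + 30\right) 120 = 167 \cdot 120 = 20040$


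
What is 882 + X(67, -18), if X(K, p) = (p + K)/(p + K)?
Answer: 883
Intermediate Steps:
X(K, p) = 1 (X(K, p) = (K + p)/(K + p) = 1)
882 + X(67, -18) = 882 + 1 = 883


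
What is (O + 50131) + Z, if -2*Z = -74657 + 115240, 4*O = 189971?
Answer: 309329/4 ≈ 77332.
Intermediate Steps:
O = 189971/4 (O = (1/4)*189971 = 189971/4 ≈ 47493.)
Z = -40583/2 (Z = -(-74657 + 115240)/2 = -1/2*40583 = -40583/2 ≈ -20292.)
(O + 50131) + Z = (189971/4 + 50131) - 40583/2 = 390495/4 - 40583/2 = 309329/4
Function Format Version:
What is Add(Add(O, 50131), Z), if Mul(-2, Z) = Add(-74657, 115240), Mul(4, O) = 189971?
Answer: Rational(309329, 4) ≈ 77332.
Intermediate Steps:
O = Rational(189971, 4) (O = Mul(Rational(1, 4), 189971) = Rational(189971, 4) ≈ 47493.)
Z = Rational(-40583, 2) (Z = Mul(Rational(-1, 2), Add(-74657, 115240)) = Mul(Rational(-1, 2), 40583) = Rational(-40583, 2) ≈ -20292.)
Add(Add(O, 50131), Z) = Add(Add(Rational(189971, 4), 50131), Rational(-40583, 2)) = Add(Rational(390495, 4), Rational(-40583, 2)) = Rational(309329, 4)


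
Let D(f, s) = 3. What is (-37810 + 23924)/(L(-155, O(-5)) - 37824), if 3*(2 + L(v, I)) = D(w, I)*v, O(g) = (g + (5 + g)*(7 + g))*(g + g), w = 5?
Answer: 13886/37981 ≈ 0.36560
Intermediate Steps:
O(g) = 2*g*(g + (5 + g)*(7 + g)) (O(g) = (g + (5 + g)*(7 + g))*(2*g) = 2*g*(g + (5 + g)*(7 + g)))
L(v, I) = -2 + v (L(v, I) = -2 + (3*v)/3 = -2 + v)
(-37810 + 23924)/(L(-155, O(-5)) - 37824) = (-37810 + 23924)/((-2 - 155) - 37824) = -13886/(-157 - 37824) = -13886/(-37981) = -13886*(-1/37981) = 13886/37981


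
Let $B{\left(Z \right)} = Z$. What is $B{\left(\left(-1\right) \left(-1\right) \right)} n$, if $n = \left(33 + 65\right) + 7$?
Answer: $105$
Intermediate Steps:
$n = 105$ ($n = 98 + 7 = 105$)
$B{\left(\left(-1\right) \left(-1\right) \right)} n = \left(-1\right) \left(-1\right) 105 = 1 \cdot 105 = 105$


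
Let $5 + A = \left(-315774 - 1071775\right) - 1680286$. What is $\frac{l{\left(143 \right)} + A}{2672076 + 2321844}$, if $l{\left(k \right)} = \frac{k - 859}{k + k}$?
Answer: $- \frac{73116913}{119021760} \approx -0.61432$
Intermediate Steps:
$A = -3067840$ ($A = -5 - 3067835 = -3067840$)
$l{\left(k \right)} = \frac{-859 + k}{2 k}$
$\frac{l{\left(143 \right)} + A}{2672076 + 2321844} = \frac{\frac{-859 + 143}{2 \cdot 143} - 3067840}{2672076 + 2321844} = \frac{\frac{1}{2} \cdot \frac{1}{143} \left(-716\right) - 3067840}{4993920} = \left(- \frac{358}{143} - 3067840\right) \frac{1}{4993920} = \left(- \frac{438701478}{143}\right) \frac{1}{4993920} = - \frac{73116913}{119021760}$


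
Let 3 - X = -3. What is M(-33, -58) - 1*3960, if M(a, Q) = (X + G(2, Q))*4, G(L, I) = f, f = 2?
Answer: -3928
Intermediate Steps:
G(L, I) = 2
X = 6 (X = 3 - 1*(-3) = 3 + 3 = 6)
M(a, Q) = 32 (M(a, Q) = (6 + 2)*4 = 8*4 = 32)
M(-33, -58) - 1*3960 = 32 - 1*3960 = 32 - 3960 = -3928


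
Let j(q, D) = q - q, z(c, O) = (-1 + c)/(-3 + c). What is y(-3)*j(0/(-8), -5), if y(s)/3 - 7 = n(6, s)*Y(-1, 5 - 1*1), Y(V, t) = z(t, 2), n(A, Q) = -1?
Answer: 0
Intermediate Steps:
z(c, O) = (-1 + c)/(-3 + c)
Y(V, t) = (-1 + t)/(-3 + t)
j(q, D) = 0
y(s) = 12 (y(s) = 21 + 3*(-(-1 + (5 - 1*1))/(-3 + (5 - 1*1))) = 21 + 3*(-(-1 + (5 - 1))/(-3 + (5 - 1))) = 21 + 3*(-(-1 + 4)/(-3 + 4)) = 21 + 3*(-3/1) = 21 + 3*(-3) = 21 - 9 = 12)
y(-3)*j(0/(-8), -5) = 12*0 = 0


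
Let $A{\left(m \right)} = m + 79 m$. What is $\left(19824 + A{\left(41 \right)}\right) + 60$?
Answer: $23164$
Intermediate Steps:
$A{\left(m \right)} = 80 m$
$\left(19824 + A{\left(41 \right)}\right) + 60 = \left(19824 + 80 \cdot 41\right) + 60 = \left(19824 + 3280\right) + 60 = 23104 + 60 = 23164$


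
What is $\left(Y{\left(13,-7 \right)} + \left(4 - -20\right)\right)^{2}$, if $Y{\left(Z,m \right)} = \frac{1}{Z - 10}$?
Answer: $\frac{5329}{9} \approx 592.11$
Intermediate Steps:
$Y{\left(Z,m \right)} = \frac{1}{-10 + Z}$
$\left(Y{\left(13,-7 \right)} + \left(4 - -20\right)\right)^{2} = \left(\frac{1}{-10 + 13} + \left(4 - -20\right)\right)^{2} = \left(\frac{1}{3} + \left(4 + 20\right)\right)^{2} = \left(\frac{1}{3} + 24\right)^{2} = \left(\frac{73}{3}\right)^{2} = \frac{5329}{9}$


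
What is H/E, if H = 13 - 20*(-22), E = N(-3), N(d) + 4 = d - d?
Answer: -453/4 ≈ -113.25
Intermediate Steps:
N(d) = -4 (N(d) = -4 + (d - d) = -4 + 0 = -4)
E = -4
H = 453 (H = 13 + 440 = 453)
H/E = 453/(-4) = -¼*453 = -453/4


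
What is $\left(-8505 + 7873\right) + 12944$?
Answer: $12312$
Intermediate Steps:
$\left(-8505 + 7873\right) + 12944 = -632 + 12944 = 12312$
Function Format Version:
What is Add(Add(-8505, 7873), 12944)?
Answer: 12312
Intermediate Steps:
Add(Add(-8505, 7873), 12944) = Add(-632, 12944) = 12312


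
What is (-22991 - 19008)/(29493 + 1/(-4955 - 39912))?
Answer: -1884369133/1323262430 ≈ -1.4240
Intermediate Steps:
(-22991 - 19008)/(29493 + 1/(-4955 - 39912)) = -41999/(29493 + 1/(-44867)) = -41999/(29493 - 1/44867) = -41999/1323262430/44867 = -41999*44867/1323262430 = -1884369133/1323262430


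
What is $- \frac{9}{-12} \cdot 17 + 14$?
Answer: $\frac{107}{4} \approx 26.75$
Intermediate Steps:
$- \frac{9}{-12} \cdot 17 + 14 = \left(-9\right) \left(- \frac{1}{12}\right) 17 + 14 = \frac{3}{4} \cdot 17 + 14 = \frac{51}{4} + 14 = \frac{107}{4}$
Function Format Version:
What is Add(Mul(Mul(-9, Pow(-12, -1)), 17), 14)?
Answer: Rational(107, 4) ≈ 26.750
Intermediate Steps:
Add(Mul(Mul(-9, Pow(-12, -1)), 17), 14) = Add(Mul(Mul(-9, Rational(-1, 12)), 17), 14) = Add(Mul(Rational(3, 4), 17), 14) = Add(Rational(51, 4), 14) = Rational(107, 4)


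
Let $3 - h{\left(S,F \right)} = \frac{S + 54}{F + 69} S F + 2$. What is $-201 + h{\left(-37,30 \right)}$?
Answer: $- \frac{310}{33} \approx -9.3939$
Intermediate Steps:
$h{\left(S,F \right)} = 1 - \frac{F S \left(54 + S\right)}{69 + F}$ ($h{\left(S,F \right)} = 3 - \left(\frac{S + 54}{F + 69} S F + 2\right) = 3 - \left(\frac{54 + S}{69 + F} S F + 2\right) = 3 - \left(\frac{S \left(54 + S\right)}{69 + F} F + 2\right) = 3 - \left(\frac{F S \left(54 + S\right)}{69 + F} + 2\right) = 3 - \left(2 + \frac{F S \left(54 + S\right)}{69 + F}\right) = 1 - \frac{F S \left(54 + S\right)}{69 + F}$)
$-201 + h{\left(-37,30 \right)} = -201 + \frac{69 + 30 - 30 \left(-37\right)^{2} - 1620 \left(-37\right)}{69 + 30} = -201 + \frac{69 + 30 - 30 \cdot 1369 + 59940}{99} = -201 + \frac{69 + 30 - 41070 + 59940}{99} = -201 + \frac{1}{99} \cdot 18969 = -201 + \frac{6323}{33} = - \frac{310}{33}$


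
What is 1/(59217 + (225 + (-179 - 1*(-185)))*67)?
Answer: 1/74694 ≈ 1.3388e-5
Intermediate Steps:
1/(59217 + (225 + (-179 - 1*(-185)))*67) = 1/(59217 + (225 + (-179 + 185))*67) = 1/(59217 + (225 + 6)*67) = 1/(59217 + 231*67) = 1/(59217 + 15477) = 1/74694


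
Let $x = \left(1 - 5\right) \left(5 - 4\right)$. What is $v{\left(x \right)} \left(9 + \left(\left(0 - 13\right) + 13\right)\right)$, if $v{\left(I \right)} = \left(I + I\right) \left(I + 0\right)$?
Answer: $288$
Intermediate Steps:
$x = -4$ ($x = \left(-4\right) 1 = -4$)
$v{\left(I \right)} = 2 I^{2}$ ($v{\left(I \right)} = 2 I I = 2 I^{2}$)
$v{\left(x \right)} \left(9 + \left(\left(0 - 13\right) + 13\right)\right) = 2 \left(-4\right)^{2} \left(9 + \left(\left(0 - 13\right) + 13\right)\right) = 2 \cdot 16 \left(9 + \left(-13 + 13\right)\right) = 32 \left(9 + 0\right) = 32 \cdot 9 = 288$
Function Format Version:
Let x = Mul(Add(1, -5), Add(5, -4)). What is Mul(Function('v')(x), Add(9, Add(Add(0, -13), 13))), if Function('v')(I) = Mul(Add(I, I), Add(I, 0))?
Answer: 288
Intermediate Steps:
x = -4 (x = Mul(-4, 1) = -4)
Function('v')(I) = Mul(2, Pow(I, 2)) (Function('v')(I) = Mul(Mul(2, I), I) = Mul(2, Pow(I, 2)))
Mul(Function('v')(x), Add(9, Add(Add(0, -13), 13))) = Mul(Mul(2, Pow(-4, 2)), Add(9, Add(Add(0, -13), 13))) = Mul(Mul(2, 16), Add(9, Add(-13, 13))) = Mul(32, Add(9, 0)) = Mul(32, 9) = 288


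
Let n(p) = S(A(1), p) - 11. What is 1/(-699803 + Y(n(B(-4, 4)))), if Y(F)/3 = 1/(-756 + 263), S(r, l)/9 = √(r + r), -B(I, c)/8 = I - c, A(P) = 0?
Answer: -493/345002882 ≈ -1.4290e-6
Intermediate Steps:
B(I, c) = -8*I + 8*c (B(I, c) = -8*(I - c) = -8*I + 8*c)
S(r, l) = 9*√2*√r (S(r, l) = 9*√(r + r) = 9*√(2*r) = 9*(√2*√r) = 9*√2*√r)
n(p) = -11 (n(p) = 9*√2*√0 - 11 = 9*√2*0 - 11 = 0 - 11 = -11)
Y(F) = -3/493 (Y(F) = 3/(-756 + 263) = 3/(-493) = 3*(-1/493) = -3/493)
1/(-699803 + Y(n(B(-4, 4)))) = 1/(-699803 - 3/493) = 1/(-345002882/493) = -493/345002882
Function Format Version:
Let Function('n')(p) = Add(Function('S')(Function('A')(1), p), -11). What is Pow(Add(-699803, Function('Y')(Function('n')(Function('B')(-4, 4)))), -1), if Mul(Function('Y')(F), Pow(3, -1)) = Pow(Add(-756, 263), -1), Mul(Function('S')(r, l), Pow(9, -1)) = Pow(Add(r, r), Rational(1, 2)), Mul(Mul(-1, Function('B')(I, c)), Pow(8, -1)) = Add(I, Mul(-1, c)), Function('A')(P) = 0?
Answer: Rational(-493, 345002882) ≈ -1.4290e-6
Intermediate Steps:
Function('B')(I, c) = Add(Mul(-8, I), Mul(8, c)) (Function('B')(I, c) = Mul(-8, Add(I, Mul(-1, c))) = Add(Mul(-8, I), Mul(8, c)))
Function('S')(r, l) = Mul(9, Pow(2, Rational(1, 2)), Pow(r, Rational(1, 2))) (Function('S')(r, l) = Mul(9, Pow(Add(r, r), Rational(1, 2))) = Mul(9, Pow(Mul(2, r), Rational(1, 2))) = Mul(9, Mul(Pow(2, Rational(1, 2)), Pow(r, Rational(1, 2)))) = Mul(9, Pow(2, Rational(1, 2)), Pow(r, Rational(1, 2))))
Function('n')(p) = -11 (Function('n')(p) = Add(Mul(9, Pow(2, Rational(1, 2)), Pow(0, Rational(1, 2))), -11) = Add(Mul(9, Pow(2, Rational(1, 2)), 0), -11) = Add(0, -11) = -11)
Function('Y')(F) = Rational(-3, 493) (Function('Y')(F) = Mul(3, Pow(Add(-756, 263), -1)) = Mul(3, Pow(-493, -1)) = Mul(3, Rational(-1, 493)) = Rational(-3, 493))
Pow(Add(-699803, Function('Y')(Function('n')(Function('B')(-4, 4)))), -1) = Pow(Add(-699803, Rational(-3, 493)), -1) = Pow(Rational(-345002882, 493), -1) = Rational(-493, 345002882)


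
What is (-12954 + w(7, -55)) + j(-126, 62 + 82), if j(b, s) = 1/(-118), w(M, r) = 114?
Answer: -1515121/118 ≈ -12840.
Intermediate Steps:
j(b, s) = -1/118
(-12954 + w(7, -55)) + j(-126, 62 + 82) = (-12954 + 114) - 1/118 = -12840 - 1/118 = -1515121/118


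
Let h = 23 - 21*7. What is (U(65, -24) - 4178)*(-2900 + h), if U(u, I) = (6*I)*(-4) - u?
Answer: 11089008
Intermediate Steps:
h = -124 (h = 23 - 147 = -124)
U(u, I) = -u - 24*I (U(u, I) = -24*I - u = -u - 24*I)
(U(65, -24) - 4178)*(-2900 + h) = ((-1*65 - 24*(-24)) - 4178)*(-2900 - 124) = ((-65 + 576) - 4178)*(-3024) = (511 - 4178)*(-3024) = -3667*(-3024) = 11089008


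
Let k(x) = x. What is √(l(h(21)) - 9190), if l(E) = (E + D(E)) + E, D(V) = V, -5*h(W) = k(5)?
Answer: I*√9193 ≈ 95.88*I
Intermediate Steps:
h(W) = -1 (h(W) = -⅕*5 = -1)
l(E) = 3*E (l(E) = (E + E) + E = 2*E + E = 3*E)
√(l(h(21)) - 9190) = √(3*(-1) - 9190) = √(-3 - 9190) = √(-9193) = I*√9193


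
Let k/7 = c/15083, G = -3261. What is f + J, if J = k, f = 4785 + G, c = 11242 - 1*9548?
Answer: 22998350/15083 ≈ 1524.8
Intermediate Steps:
c = 1694 (c = 11242 - 9548 = 1694)
f = 1524 (f = 4785 - 3261 = 1524)
k = 11858/15083 (k = 7*(1694/15083) = 11858/15083 ≈ 0.78618)
J = 11858/15083 ≈ 0.78618
f + J = 1524 + 11858/15083 = 22998350/15083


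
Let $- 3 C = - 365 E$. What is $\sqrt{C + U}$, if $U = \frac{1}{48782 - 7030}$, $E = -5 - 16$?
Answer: $\frac{i \sqrt{1113487835242}}{20876} \approx 50.547 i$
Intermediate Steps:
$E = -21$
$U = \frac{1}{41752} \approx 2.3951 \cdot 10^{-5}$
$C = -2555$ ($C = - \frac{\left(-365\right) \left(-21\right)}{3} = \left(- \frac{1}{3}\right) 7665 = -2555$)
$\sqrt{C + U} = \sqrt{-2555 + \frac{1}{41752}} = \sqrt{- \frac{106676359}{41752}} = \frac{i \sqrt{1113487835242}}{20876}$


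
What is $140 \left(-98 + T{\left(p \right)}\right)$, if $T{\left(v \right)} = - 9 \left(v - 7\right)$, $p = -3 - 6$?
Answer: $6440$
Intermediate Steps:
$p = -9$
$T{\left(v \right)} = 63 - 9 v$ ($T{\left(v \right)} = - 9 \left(-7 + v\right) = 63 - 9 v$)
$140 \left(-98 + T{\left(p \right)}\right) = 140 \left(-98 + \left(63 - -81\right)\right) = 140 \left(-98 + \left(63 + 81\right)\right) = 140 \left(-98 + 144\right) = 140 \cdot 46 = 6440$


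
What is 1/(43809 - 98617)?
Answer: -1/54808 ≈ -1.8246e-5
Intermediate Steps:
1/(43809 - 98617) = 1/(-54808) = -1/54808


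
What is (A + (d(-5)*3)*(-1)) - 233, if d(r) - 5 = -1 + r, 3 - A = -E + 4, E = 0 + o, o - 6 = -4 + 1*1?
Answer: -228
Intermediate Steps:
o = 3 (o = 6 + (-4 + 1*1) = 6 + (-4 + 1) = 6 - 3 = 3)
E = 3 (E = 0 + 3 = 3)
A = 2 (A = 3 - (-1*3 + 4) = 3 - (-3 + 4) = 3 - 1*1 = 3 - 1 = 2)
d(r) = 4 + r (d(r) = 5 + (-1 + r) = 4 + r)
(A + (d(-5)*3)*(-1)) - 233 = (2 + ((4 - 5)*3)*(-1)) - 233 = (2 - 1*3*(-1)) - 233 = (2 - 3*(-1)) - 233 = (2 + 3) - 233 = 5 - 233 = -228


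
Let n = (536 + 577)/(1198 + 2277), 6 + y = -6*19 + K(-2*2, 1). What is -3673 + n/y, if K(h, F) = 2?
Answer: -1506114763/410050 ≈ -3673.0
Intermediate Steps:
y = -118 (y = -6 + (-6*19 + 2) = -6 + (-114 + 2) = -6 - 112 = -118)
n = 1113/3475 ≈ 0.32029
-3673 + n/y = -3673 + (1113/3475)/(-118) = -3673 + (1113/3475)*(-1/118) = -3673 - 1113/410050 = -1506114763/410050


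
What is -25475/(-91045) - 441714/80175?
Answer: -2544892867/486635525 ≈ -5.2296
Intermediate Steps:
-25475/(-91045) - 441714/80175 = -25475*(-1/91045) - 441714*1/80175 = 5095/18209 - 147238/26725 = -2544892867/486635525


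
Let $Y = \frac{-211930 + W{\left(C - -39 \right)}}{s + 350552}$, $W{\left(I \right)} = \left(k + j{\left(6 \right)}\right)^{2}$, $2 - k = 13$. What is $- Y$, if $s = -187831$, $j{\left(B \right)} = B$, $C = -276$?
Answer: $\frac{211905}{162721} \approx 1.3023$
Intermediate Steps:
$k = -11$ ($k = 2 - 13 = -11$)
$W{\left(I \right)} = 25$ ($W{\left(I \right)} = \left(-11 + 6\right)^{2} = \left(-5\right)^{2} = 25$)
$Y = - \frac{211905}{162721}$ ($Y = \frac{-211930 + 25}{-187831 + 350552} = - \frac{211905}{162721} \approx -1.3023$)
$- Y = \left(-1\right) \left(- \frac{211905}{162721}\right) = \frac{211905}{162721}$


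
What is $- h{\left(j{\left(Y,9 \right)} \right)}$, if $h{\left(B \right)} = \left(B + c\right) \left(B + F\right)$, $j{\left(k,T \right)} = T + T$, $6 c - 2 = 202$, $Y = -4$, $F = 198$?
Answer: $-11232$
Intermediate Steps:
$c = 34$ ($c = \frac{1}{3} + \frac{1}{6} \cdot 202 = \frac{1}{3} + \frac{101}{3} = 34$)
$j{\left(k,T \right)} = 2 T$
$h{\left(B \right)} = \left(34 + B\right) \left(198 + B\right)$ ($h{\left(B \right)} = \left(B + 34\right) \left(B + 198\right) = \left(34 + B\right) \left(198 + B\right)$)
$- h{\left(j{\left(Y,9 \right)} \right)} = - (6732 + \left(2 \cdot 9\right)^{2} + 232 \cdot 2 \cdot 9) = - (6732 + 18^{2} + 232 \cdot 18) = - (6732 + 324 + 4176) = \left(-1\right) 11232 = -11232$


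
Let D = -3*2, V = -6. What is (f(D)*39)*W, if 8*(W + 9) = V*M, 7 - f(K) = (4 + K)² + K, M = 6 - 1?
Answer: -17901/4 ≈ -4475.3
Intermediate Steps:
M = 5
D = -6
f(K) = 7 - K - (4 + K)² (f(K) = 7 - ((4 + K)² + K) = 7 - (K + (4 + K)²) = 7 + (-K - (4 + K)²) = 7 - K - (4 + K)²)
W = -51/4 (W = -9 + (-6*5)/8 = -9 + (⅛)*(-30) = -9 - 15/4 = -51/4 ≈ -12.750)
(f(D)*39)*W = ((7 - 1*(-6) - (4 - 6)²)*39)*(-51/4) = ((7 + 6 - 1*(-2)²)*39)*(-51/4) = ((7 + 6 - 1*4)*39)*(-51/4) = ((7 + 6 - 4)*39)*(-51/4) = (9*39)*(-51/4) = 351*(-51/4) = -17901/4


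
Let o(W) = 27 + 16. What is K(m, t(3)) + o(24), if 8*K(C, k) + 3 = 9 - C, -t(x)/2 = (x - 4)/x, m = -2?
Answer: 44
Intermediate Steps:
t(x) = -2*(-4 + x)/x (t(x) = -2*(x - 4)/x = -2*(-4 + x)/x)
o(W) = 43
K(C, k) = 3/4 - C/8 (K(C, k) = -3/8 + (9 - C)/8 = -3/8 + (9/8 - C/8) = 3/4 - C/8)
K(m, t(3)) + o(24) = (3/4 - 1/8*(-2)) + 43 = (3/4 + 1/4) + 43 = 1 + 43 = 44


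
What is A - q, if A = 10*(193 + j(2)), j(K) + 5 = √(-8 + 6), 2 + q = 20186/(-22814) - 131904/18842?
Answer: 203097183671/107465347 + 10*I*√2 ≈ 1889.9 + 14.142*I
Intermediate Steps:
q = -1062331311/107465347 (q = -2 + (20186/(-22814) - 131904/18842) = -2 + (20186*(-1/22814) - 131904*1/18842) = -2 + (-10093/11407 - 65952/9421) = -2 - 847400617/107465347 = -1062331311/107465347 ≈ -9.8853)
j(K) = -5 + I*√2 (j(K) = -5 + √(-8 + 6) = -5 + √(-2) = -5 + I*√2)
A = 1880 + 10*I*√2 (A = 10*(193 + (-5 + I*√2)) = 10*(188 + I*√2) = 1880 + 10*I*√2 ≈ 1880.0 + 14.142*I)
A - q = (1880 + 10*I*√2) - 1*(-1062331311/107465347) = (1880 + 10*I*√2) + 1062331311/107465347 = 203097183671/107465347 + 10*I*√2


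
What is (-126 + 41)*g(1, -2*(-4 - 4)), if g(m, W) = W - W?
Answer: 0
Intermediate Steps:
g(m, W) = 0
(-126 + 41)*g(1, -2*(-4 - 4)) = (-126 + 41)*0 = -85*0 = 0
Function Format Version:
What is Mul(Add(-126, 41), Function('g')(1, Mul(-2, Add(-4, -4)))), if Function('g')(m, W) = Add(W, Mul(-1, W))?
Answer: 0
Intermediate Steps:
Function('g')(m, W) = 0
Mul(Add(-126, 41), Function('g')(1, Mul(-2, Add(-4, -4)))) = Mul(Add(-126, 41), 0) = Mul(-85, 0) = 0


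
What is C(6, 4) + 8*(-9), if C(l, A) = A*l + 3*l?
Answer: -30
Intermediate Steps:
C(l, A) = 3*l + A*l
C(6, 4) + 8*(-9) = 6*(3 + 4) + 8*(-9) = 6*7 - 72 = 42 - 72 = -30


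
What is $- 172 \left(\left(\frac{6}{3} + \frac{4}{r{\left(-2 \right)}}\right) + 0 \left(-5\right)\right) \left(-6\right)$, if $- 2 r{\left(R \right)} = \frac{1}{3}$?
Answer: $-22704$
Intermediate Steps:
$r{\left(R \right)} = - \frac{1}{6}$ ($r{\left(R \right)} = - \frac{1}{2 \cdot 3} = \left(- \frac{1}{2}\right) \frac{1}{3} = - \frac{1}{6}$)
$- 172 \left(\left(\frac{6}{3} + \frac{4}{r{\left(-2 \right)}}\right) + 0 \left(-5\right)\right) \left(-6\right) = - 172 \left(\left(\frac{6}{3} + \frac{4}{- \frac{1}{6}}\right) + 0 \left(-5\right)\right) \left(-6\right) = - 172 \left(\left(6 \cdot \frac{1}{3} + 4 \left(-6\right)\right) + 0\right) \left(-6\right) = - 172 \left(\left(2 - 24\right) + 0\right) \left(-6\right) = - 172 \left(-22 + 0\right) \left(-6\right) = - 172 \left(\left(-22\right) \left(-6\right)\right) = \left(-172\right) 132 = -22704$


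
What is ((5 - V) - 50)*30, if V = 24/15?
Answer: -1398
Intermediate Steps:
V = 8/5 (V = 24*(1/15) = 8/5 ≈ 1.6000)
((5 - V) - 50)*30 = ((5 - 1*8/5) - 50)*30 = ((5 - 8/5) - 50)*30 = (17/5 - 50)*30 = -233/5*30 = -1398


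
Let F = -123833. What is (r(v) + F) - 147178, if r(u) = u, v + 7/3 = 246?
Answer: -812302/3 ≈ -2.7077e+5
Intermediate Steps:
v = 731/3 (v = -7/3 + 246 = 731/3 ≈ 243.67)
(r(v) + F) - 147178 = (731/3 - 123833) - 147178 = -370768/3 - 147178 = -812302/3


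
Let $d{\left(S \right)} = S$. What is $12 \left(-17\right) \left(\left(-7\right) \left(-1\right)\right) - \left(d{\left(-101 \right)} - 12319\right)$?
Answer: $10992$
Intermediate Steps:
$12 \left(-17\right) \left(\left(-7\right) \left(-1\right)\right) - \left(d{\left(-101 \right)} - 12319\right) = 12 \left(-17\right) \left(\left(-7\right) \left(-1\right)\right) - \left(-101 - 12319\right) = \left(-204\right) 7 - \left(-101 - 12319\right) = -1428 - -12420 = -1428 + 12420 = 10992$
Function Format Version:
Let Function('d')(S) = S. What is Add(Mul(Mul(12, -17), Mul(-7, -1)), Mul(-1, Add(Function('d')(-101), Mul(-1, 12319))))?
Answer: 10992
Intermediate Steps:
Add(Mul(Mul(12, -17), Mul(-7, -1)), Mul(-1, Add(Function('d')(-101), Mul(-1, 12319)))) = Add(Mul(Mul(12, -17), Mul(-7, -1)), Mul(-1, Add(-101, Mul(-1, 12319)))) = Add(Mul(-204, 7), Mul(-1, Add(-101, -12319))) = Add(-1428, Mul(-1, -12420)) = Add(-1428, 12420) = 10992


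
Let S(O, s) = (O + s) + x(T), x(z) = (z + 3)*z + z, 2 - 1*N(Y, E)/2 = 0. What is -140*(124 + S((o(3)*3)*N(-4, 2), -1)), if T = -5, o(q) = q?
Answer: -22960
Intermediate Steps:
N(Y, E) = 4 (N(Y, E) = 4 - 2*0 = 4 + 0 = 4)
x(z) = z + z*(3 + z) (x(z) = (3 + z)*z + z = z*(3 + z) + z = z + z*(3 + z))
S(O, s) = 5 + O + s (S(O, s) = (O + s) - 5*(4 - 5) = (O + s) - 5*(-1) = (O + s) + 5 = 5 + O + s)
-140*(124 + S((o(3)*3)*N(-4, 2), -1)) = -140*(124 + (5 + (3*3)*4 - 1)) = -140*(124 + (5 + 9*4 - 1)) = -140*(124 + (5 + 36 - 1)) = -140*(124 + 40) = -140*164 = -22960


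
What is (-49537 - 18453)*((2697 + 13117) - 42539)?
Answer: 1817032750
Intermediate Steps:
(-49537 - 18453)*((2697 + 13117) - 42539) = -67990*(15814 - 42539) = -67990*(-26725) = 1817032750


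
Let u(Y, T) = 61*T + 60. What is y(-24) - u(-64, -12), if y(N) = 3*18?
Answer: 726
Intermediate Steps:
y(N) = 54
u(Y, T) = 60 + 61*T
y(-24) - u(-64, -12) = 54 - (60 + 61*(-12)) = 54 - (60 - 732) = 54 - 1*(-672) = 54 + 672 = 726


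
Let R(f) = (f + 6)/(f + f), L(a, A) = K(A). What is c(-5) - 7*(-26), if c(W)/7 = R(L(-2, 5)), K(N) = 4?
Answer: 763/4 ≈ 190.75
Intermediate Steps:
L(a, A) = 4
R(f) = (6 + f)/(2*f) (R(f) = (6 + f)/((2*f)) = (6 + f)*(1/(2*f)) = (6 + f)/(2*f))
c(W) = 35/4 (c(W) = 7*((½)*(6 + 4)/4) = 7*((½)*(¼)*10) = 7*(5/4) = 35/4)
c(-5) - 7*(-26) = 35/4 - 7*(-26) = 35/4 + 182 = 763/4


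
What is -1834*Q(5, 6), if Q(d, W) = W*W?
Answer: -66024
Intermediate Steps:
Q(d, W) = W²
-1834*Q(5, 6) = -1834*6² = -1834*36 = -66024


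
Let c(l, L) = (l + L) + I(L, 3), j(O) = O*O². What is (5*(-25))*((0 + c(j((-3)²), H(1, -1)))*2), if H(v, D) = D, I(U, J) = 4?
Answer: -183000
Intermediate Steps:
j(O) = O³
c(l, L) = 4 + L + l (c(l, L) = (l + L) + 4 = (L + l) + 4 = 4 + L + l)
(5*(-25))*((0 + c(j((-3)²), H(1, -1)))*2) = (5*(-25))*((0 + (4 - 1 + ((-3)²)³))*2) = -125*(0 + (4 - 1 + 9³))*2 = -125*(0 + (4 - 1 + 729))*2 = -125*(0 + 732)*2 = -91500*2 = -125*1464 = -183000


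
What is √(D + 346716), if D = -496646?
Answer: I*√149930 ≈ 387.21*I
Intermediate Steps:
√(D + 346716) = √(-496646 + 346716) = √(-149930) = I*√149930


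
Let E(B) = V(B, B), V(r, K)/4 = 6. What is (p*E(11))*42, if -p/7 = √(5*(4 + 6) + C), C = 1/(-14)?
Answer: -504*√9786 ≈ -49858.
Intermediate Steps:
C = -1/14 ≈ -0.071429
V(r, K) = 24 (V(r, K) = 4*6 = 24)
E(B) = 24
p = -√9786/2 (p = -7*√(5*(4 + 6) - 1/14) = -7*√(5*10 - 1/14) = -7*√(50 - 1/14) = -√9786/2 ≈ -49.462)
(p*E(11))*42 = (-√9786/2*24)*42 = -12*√9786*42 = -504*√9786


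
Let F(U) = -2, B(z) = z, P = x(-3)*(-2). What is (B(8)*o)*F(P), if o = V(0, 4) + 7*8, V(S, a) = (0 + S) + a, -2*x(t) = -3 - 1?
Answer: -960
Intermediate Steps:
x(t) = 2 (x(t) = -(-3 - 1)/2 = -½*(-4) = 2)
P = -4 (P = 2*(-2) = -4)
V(S, a) = S + a
o = 60 (o = (0 + 4) + 7*8 = 4 + 56 = 60)
(B(8)*o)*F(P) = (8*60)*(-2) = 480*(-2) = -960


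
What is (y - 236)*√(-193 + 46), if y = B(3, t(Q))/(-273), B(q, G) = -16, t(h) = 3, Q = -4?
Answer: -64412*I*√3/39 ≈ -2860.6*I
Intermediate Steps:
y = 16/273 (y = -16/(-273) = -16*(-1/273) = 16/273 ≈ 0.058608)
(y - 236)*√(-193 + 46) = (16/273 - 236)*√(-193 + 46) = -64412*I*√3/39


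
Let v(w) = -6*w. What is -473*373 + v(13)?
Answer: -176507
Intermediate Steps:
-473*373 + v(13) = -473*373 - 6*13 = -176429 - 78 = -176507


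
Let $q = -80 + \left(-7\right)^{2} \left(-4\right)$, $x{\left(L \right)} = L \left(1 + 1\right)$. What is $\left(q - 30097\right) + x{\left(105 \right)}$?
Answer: $-30163$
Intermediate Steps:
$x{\left(L \right)} = 2 L$ ($x{\left(L \right)} = L 2 = 2 L$)
$q = -276$ ($q = -80 + 49 \left(-4\right) = -80 - 196 = -276$)
$\left(q - 30097\right) + x{\left(105 \right)} = \left(-276 - 30097\right) + 2 \cdot 105 = -30373 + 210 = -30163$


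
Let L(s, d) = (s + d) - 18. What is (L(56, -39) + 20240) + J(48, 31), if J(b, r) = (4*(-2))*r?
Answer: 19991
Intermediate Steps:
J(b, r) = -8*r
L(s, d) = -18 + d + s (L(s, d) = (d + s) - 18 = -18 + d + s)
(L(56, -39) + 20240) + J(48, 31) = ((-18 - 39 + 56) + 20240) - 8*31 = (-1 + 20240) - 248 = 20239 - 248 = 19991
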